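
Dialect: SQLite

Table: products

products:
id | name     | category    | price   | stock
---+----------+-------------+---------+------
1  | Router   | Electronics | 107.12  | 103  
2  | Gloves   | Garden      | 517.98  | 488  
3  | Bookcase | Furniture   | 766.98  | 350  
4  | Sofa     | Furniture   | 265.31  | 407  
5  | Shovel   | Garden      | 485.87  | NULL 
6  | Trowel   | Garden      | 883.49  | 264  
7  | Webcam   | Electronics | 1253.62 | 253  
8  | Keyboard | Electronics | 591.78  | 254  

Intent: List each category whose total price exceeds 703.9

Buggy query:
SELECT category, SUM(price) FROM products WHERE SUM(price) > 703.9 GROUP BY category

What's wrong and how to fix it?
Bug: WHERE runs before GROUP BY, so aggregates aren't available there

Fix: Move the aggregate condition to a HAVING clause

Corrected query:
SELECT category, SUM(price) FROM products GROUP BY category HAVING SUM(price) > 703.9

Result:
category    | SUM(price)
------------+-----------
Electronics | 1952.52   
Furniture   | 1032.29   
Garden      | 1887.34   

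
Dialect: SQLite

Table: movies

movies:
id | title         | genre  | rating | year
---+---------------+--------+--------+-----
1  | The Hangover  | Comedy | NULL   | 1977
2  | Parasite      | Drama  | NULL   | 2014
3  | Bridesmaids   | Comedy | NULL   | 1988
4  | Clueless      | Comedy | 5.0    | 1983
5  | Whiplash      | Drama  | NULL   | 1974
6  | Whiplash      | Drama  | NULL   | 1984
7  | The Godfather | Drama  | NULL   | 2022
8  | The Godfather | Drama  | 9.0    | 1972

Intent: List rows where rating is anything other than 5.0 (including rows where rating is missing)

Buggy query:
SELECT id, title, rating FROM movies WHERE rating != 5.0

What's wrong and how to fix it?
Bug: 'rating != 5.0' is unknown when rating is NULL, so NULL rows are silently excluded

Fix: Add an explicit OR rating IS NULL to include the missing-value rows

Corrected query:
SELECT id, title, rating FROM movies WHERE rating != 5.0 OR rating IS NULL

Result:
id | title         | rating
---+---------------+-------
1  | The Hangover  | NULL  
2  | Parasite      | NULL  
3  | Bridesmaids   | NULL  
5  | Whiplash      | NULL  
6  | Whiplash      | NULL  
7  | The Godfather | NULL  
8  | The Godfather | 9     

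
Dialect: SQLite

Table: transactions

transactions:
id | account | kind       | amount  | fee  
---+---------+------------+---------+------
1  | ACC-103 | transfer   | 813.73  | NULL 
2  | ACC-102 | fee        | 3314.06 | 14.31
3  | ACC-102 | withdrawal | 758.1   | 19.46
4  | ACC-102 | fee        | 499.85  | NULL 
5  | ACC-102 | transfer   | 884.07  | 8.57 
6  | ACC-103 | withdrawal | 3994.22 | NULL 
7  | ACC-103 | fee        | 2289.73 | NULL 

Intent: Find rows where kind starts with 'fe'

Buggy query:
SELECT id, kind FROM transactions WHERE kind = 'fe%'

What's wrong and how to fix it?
Bug: Wildcards only work with LIKE; '=' treats '%' as a literal character

Fix: Use LIKE for wildcard pattern matching

Corrected query:
SELECT id, kind FROM transactions WHERE kind LIKE 'fe%'

Result:
id | kind
---+-----
2  | fee 
4  | fee 
7  | fee 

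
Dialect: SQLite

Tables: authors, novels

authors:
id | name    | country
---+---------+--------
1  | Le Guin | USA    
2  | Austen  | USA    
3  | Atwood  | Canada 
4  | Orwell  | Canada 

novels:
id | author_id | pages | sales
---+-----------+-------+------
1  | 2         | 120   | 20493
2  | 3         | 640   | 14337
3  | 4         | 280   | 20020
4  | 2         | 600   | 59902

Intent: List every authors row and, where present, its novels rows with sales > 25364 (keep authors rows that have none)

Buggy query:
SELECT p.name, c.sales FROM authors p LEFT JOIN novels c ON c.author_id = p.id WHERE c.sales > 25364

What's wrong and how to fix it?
Bug: Filtering c.sales in WHERE discards the NULL rows produced by LEFT JOIN, turning it into an inner join

Fix: Move the right-table condition into the ON clause so unmatched parents are kept

Corrected query:
SELECT p.name, c.sales FROM authors p LEFT JOIN novels c ON c.author_id = p.id AND c.sales > 25364

Result:
name    | sales
--------+------
Le Guin | NULL 
Austen  | 59902
Atwood  | NULL 
Orwell  | NULL 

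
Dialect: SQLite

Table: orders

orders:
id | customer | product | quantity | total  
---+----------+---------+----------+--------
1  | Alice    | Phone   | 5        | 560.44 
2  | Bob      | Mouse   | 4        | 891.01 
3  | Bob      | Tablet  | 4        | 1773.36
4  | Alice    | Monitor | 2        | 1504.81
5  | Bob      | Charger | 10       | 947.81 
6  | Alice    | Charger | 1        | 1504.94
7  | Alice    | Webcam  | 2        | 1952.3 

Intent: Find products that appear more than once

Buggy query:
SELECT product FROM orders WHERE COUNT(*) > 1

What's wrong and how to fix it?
Bug: COUNT(*) is an aggregate and cannot be used in WHERE

Fix: Group first, then use HAVING for the count condition

Corrected query:
SELECT product FROM orders GROUP BY product HAVING COUNT(*) > 1

Result:
product
-------
Charger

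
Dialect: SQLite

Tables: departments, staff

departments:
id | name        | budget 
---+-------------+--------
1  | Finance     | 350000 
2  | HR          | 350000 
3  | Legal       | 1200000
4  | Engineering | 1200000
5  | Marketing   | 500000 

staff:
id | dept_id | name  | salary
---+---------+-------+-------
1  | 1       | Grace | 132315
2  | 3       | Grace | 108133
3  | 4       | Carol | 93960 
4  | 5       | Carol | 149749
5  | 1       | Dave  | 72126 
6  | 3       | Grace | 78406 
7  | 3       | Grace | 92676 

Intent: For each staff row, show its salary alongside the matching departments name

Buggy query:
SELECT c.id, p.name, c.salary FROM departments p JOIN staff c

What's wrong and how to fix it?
Bug: JOIN with no ON clause produces a cartesian product; every staff row pairs with every departments row

Fix: Add ON c.dept_id = p.id to the JOIN

Corrected query:
SELECT c.id, p.name, c.salary FROM departments p JOIN staff c ON c.dept_id = p.id

Result:
id | name        | salary
---+-------------+-------
1  | Finance     | 132315
2  | Legal       | 108133
3  | Engineering | 93960 
4  | Marketing   | 149749
5  | Finance     | 72126 
6  | Legal       | 78406 
7  | Legal       | 92676 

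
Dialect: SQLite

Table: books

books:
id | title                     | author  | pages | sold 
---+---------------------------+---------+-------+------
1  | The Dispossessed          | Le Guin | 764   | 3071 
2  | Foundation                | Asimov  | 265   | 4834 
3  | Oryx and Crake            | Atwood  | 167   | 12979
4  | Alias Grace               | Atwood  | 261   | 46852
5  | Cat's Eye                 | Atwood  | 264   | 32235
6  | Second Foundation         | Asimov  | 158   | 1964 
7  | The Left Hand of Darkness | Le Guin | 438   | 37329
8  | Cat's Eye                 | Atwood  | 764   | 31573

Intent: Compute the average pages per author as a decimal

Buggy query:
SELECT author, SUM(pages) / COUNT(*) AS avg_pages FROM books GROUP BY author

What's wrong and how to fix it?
Bug: Both operands are integers, so '/' performs integer division and truncates

Fix: Multiply by 1.0 (or CAST to REAL) to force floating-point division

Corrected query:
SELECT author, SUM(pages) * 1.0 / COUNT(*) AS avg_pages FROM books GROUP BY author

Result:
author  | avg_pages
--------+----------
Asimov  | 211.5    
Atwood  | 364      
Le Guin | 601      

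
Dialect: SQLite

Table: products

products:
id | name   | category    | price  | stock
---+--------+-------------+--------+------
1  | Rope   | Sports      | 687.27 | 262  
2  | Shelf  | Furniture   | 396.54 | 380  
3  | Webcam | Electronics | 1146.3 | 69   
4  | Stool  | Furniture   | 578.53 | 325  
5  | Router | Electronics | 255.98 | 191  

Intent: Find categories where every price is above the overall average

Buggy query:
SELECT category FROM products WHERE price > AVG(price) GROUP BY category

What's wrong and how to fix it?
Bug: WHERE evaluates per row before aggregation, so AVG() is unavailable

Fix: Compute the overall average in a scalar subquery and compare each group's MIN against it in HAVING

Corrected query:
SELECT category FROM products GROUP BY category HAVING MIN(price) > (SELECT AVG(price) FROM products)

Result:
category
--------
Sports  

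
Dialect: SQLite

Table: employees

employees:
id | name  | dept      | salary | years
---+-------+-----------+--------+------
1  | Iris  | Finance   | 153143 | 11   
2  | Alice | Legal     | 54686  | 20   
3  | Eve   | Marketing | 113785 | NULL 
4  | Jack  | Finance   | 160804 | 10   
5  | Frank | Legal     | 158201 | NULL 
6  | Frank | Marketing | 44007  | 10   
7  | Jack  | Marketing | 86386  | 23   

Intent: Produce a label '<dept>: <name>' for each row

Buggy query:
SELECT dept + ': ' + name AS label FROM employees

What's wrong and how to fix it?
Bug: SQLite uses || for string concatenation; + coerces text to numbers (yielding 0)

Fix: Replace + with || to concatenate text

Corrected query:
SELECT dept || ': ' || name AS label FROM employees

Result:
label           
----------------
Finance: Iris   
Legal: Alice    
Marketing: Eve  
Finance: Jack   
Legal: Frank    
Marketing: Frank
Marketing: Jack 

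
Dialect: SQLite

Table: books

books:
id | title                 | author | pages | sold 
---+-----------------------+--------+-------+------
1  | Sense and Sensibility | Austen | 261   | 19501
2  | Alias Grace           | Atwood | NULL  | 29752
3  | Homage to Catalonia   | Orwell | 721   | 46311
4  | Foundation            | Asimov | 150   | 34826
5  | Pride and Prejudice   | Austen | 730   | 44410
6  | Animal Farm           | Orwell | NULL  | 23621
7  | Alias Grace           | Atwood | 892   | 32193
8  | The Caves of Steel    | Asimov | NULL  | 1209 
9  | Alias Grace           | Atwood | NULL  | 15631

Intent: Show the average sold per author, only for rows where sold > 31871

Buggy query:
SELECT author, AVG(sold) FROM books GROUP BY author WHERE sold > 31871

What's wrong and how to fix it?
Bug: Row-level WHERE must come before GROUP BY in the clause order

Fix: Move the WHERE clause before GROUP BY

Corrected query:
SELECT author, AVG(sold) FROM books WHERE sold > 31871 GROUP BY author

Result:
author | AVG(sold)
-------+----------
Asimov | 34826    
Atwood | 32193    
Austen | 44410    
Orwell | 46311    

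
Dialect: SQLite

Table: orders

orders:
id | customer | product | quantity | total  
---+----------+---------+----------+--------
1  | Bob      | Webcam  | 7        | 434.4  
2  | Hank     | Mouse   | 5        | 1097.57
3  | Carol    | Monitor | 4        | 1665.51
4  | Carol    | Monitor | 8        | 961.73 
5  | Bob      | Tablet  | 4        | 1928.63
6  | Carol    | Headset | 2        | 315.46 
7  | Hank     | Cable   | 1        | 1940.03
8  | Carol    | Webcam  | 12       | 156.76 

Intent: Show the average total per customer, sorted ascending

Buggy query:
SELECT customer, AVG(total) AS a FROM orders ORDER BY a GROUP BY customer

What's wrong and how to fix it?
Bug: ORDER BY appears before GROUP BY; SQL clause order requires GROUP BY first

Fix: Reorder: SELECT … FROM … GROUP BY … ORDER BY …

Corrected query:
SELECT customer, AVG(total) AS a FROM orders GROUP BY customer ORDER BY a

Result:
customer | a       
---------+---------
Carol    | 774.865 
Bob      | 1181.515
Hank     | 1518.8  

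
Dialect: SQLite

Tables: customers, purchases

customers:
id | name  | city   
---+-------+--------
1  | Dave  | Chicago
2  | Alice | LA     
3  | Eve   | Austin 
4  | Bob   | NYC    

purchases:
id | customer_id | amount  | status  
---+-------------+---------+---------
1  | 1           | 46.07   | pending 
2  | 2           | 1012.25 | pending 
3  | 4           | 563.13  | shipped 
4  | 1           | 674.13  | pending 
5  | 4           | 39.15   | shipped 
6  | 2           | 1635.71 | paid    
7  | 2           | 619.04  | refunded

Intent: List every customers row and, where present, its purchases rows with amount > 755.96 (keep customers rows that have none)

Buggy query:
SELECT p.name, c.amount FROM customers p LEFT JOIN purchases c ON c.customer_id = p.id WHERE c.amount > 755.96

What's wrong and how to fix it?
Bug: Filtering c.amount in WHERE discards the NULL rows produced by LEFT JOIN, turning it into an inner join

Fix: Move the right-table condition into the ON clause so unmatched parents are kept

Corrected query:
SELECT p.name, c.amount FROM customers p LEFT JOIN purchases c ON c.customer_id = p.id AND c.amount > 755.96

Result:
name  | amount 
------+--------
Dave  | NULL   
Alice | 1012.25
Alice | 1635.71
Eve   | NULL   
Bob   | NULL   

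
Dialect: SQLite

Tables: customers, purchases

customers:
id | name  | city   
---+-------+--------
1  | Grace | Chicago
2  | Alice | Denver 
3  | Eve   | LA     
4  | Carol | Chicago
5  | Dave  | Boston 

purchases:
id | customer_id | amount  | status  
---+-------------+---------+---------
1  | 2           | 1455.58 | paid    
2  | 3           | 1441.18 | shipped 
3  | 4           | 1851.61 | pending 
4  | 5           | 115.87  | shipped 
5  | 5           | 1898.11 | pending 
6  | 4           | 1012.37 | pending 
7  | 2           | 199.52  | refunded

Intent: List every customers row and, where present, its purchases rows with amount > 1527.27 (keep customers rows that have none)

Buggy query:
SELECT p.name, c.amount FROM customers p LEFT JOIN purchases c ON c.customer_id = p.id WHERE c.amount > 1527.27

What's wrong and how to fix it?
Bug: Filtering c.amount in WHERE discards the NULL rows produced by LEFT JOIN, turning it into an inner join

Fix: Move the right-table condition into the ON clause so unmatched parents are kept

Corrected query:
SELECT p.name, c.amount FROM customers p LEFT JOIN purchases c ON c.customer_id = p.id AND c.amount > 1527.27

Result:
name  | amount 
------+--------
Grace | NULL   
Alice | NULL   
Eve   | NULL   
Carol | 1851.61
Dave  | 1898.11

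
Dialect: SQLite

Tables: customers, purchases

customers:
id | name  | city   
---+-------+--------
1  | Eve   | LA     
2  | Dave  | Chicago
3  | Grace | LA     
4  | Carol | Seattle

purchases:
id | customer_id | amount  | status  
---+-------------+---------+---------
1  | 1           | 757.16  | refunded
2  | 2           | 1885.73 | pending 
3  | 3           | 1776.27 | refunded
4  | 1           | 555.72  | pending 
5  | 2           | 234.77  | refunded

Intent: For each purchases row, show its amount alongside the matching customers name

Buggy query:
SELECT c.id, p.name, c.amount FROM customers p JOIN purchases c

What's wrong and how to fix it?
Bug: Missing join condition: each purchases row is matched to all customers rows instead of just its own

Fix: Add ON c.customer_id = p.id to the JOIN

Corrected query:
SELECT c.id, p.name, c.amount FROM customers p JOIN purchases c ON c.customer_id = p.id

Result:
id | name  | amount 
---+-------+--------
1  | Eve   | 757.16 
2  | Dave  | 1885.73
3  | Grace | 1776.27
4  | Eve   | 555.72 
5  | Dave  | 234.77 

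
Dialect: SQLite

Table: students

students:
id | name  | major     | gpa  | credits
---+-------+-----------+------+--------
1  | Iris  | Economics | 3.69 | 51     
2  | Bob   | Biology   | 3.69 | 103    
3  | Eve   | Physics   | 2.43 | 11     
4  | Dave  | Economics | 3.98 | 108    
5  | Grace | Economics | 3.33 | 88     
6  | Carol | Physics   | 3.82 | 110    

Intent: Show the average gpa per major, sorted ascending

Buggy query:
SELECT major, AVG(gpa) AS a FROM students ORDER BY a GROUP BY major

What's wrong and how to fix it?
Bug: GROUP BY must precede ORDER BY

Fix: Reorder: SELECT … FROM … GROUP BY … ORDER BY …

Corrected query:
SELECT major, AVG(gpa) AS a FROM students GROUP BY major ORDER BY a

Result:
major     | a       
----------+---------
Physics   | 3.125   
Economics | 3.666667
Biology   | 3.69    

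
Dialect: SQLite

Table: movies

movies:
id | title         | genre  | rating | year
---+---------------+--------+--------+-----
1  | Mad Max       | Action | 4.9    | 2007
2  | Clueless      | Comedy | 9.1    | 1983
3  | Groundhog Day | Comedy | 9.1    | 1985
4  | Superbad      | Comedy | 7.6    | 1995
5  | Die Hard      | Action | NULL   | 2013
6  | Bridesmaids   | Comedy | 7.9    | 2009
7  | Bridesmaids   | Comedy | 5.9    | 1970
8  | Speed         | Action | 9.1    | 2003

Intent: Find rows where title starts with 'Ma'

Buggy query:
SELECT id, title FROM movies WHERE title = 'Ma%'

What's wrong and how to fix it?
Bug: '=' compares the literal string including the % character; pattern matching needs LIKE

Fix: Use LIKE for wildcard pattern matching

Corrected query:
SELECT id, title FROM movies WHERE title LIKE 'Ma%'

Result:
id | title  
---+--------
1  | Mad Max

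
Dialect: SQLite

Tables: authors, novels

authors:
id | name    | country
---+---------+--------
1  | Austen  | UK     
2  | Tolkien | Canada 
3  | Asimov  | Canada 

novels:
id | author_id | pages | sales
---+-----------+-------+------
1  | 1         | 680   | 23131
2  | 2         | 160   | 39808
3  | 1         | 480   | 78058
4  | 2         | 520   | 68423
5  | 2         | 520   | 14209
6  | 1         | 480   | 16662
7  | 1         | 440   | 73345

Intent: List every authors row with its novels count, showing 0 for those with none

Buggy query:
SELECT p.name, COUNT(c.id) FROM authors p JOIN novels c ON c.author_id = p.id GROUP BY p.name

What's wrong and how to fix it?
Bug: INNER JOIN drops authors rows that have no matching novels rows

Fix: Use LEFT JOIN so parents without children still appear (COUNT(c.id) gives 0)

Corrected query:
SELECT p.name, COUNT(c.id) FROM authors p LEFT JOIN novels c ON c.author_id = p.id GROUP BY p.name

Result:
name    | COUNT(c.id)
--------+------------
Asimov  | 0          
Austen  | 4          
Tolkien | 3          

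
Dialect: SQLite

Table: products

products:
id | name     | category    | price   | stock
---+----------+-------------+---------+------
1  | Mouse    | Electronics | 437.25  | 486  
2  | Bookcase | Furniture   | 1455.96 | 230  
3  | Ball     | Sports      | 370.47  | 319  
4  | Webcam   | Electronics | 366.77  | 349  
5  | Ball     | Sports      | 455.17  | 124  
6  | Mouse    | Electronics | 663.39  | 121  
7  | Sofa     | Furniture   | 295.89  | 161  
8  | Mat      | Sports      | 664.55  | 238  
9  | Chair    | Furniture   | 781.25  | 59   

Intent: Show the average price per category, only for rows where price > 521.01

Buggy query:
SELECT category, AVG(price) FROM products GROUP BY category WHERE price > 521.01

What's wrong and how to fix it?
Bug: Row-level WHERE must come before GROUP BY in the clause order

Fix: Place WHERE between FROM and GROUP BY

Corrected query:
SELECT category, AVG(price) FROM products WHERE price > 521.01 GROUP BY category

Result:
category    | AVG(price)
------------+-----------
Electronics | 663.39    
Furniture   | 1118.605  
Sports      | 664.55    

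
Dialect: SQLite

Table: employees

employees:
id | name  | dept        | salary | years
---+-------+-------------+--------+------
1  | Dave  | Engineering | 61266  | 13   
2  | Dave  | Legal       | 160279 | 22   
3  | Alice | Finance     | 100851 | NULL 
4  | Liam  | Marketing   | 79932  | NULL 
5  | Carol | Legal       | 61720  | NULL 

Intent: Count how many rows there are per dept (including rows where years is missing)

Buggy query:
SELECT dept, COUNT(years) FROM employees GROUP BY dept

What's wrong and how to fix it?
Bug: COUNT(column) counts non-NULL values only; rows with NULL years aren't counted

Fix: Replace COUNT(years) with COUNT(*)

Corrected query:
SELECT dept, COUNT(*) FROM employees GROUP BY dept

Result:
dept        | COUNT(*)
------------+---------
Engineering | 1       
Finance     | 1       
Legal       | 2       
Marketing   | 1       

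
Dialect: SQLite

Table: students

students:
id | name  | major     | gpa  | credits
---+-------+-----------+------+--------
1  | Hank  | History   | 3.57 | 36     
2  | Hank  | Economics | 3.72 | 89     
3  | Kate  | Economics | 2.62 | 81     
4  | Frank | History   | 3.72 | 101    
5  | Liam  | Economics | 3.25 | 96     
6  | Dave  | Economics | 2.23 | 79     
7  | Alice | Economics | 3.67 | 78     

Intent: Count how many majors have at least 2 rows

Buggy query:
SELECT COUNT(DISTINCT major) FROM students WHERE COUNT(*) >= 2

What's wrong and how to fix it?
Bug: COUNT(*) cannot appear in WHERE; the per-group count doesn't exist yet

Fix: Use a subquery that GROUPs and filters with HAVING, then count its rows

Corrected query:
SELECT COUNT(*) FROM (SELECT major FROM students GROUP BY major HAVING COUNT(*) >= 2)

Result:
COUNT(*)
--------
2       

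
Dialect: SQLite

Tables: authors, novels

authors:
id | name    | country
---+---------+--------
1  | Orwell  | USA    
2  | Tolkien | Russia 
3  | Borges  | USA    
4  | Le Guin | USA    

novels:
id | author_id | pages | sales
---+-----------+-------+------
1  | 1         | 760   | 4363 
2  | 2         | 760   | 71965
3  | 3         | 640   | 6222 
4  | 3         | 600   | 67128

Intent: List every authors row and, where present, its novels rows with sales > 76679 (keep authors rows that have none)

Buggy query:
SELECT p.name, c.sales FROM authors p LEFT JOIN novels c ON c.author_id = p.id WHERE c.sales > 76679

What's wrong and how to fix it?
Bug: Filtering c.sales in WHERE discards the NULL rows produced by LEFT JOIN, turning it into an inner join

Fix: Move the right-table condition into the ON clause so unmatched parents are kept

Corrected query:
SELECT p.name, c.sales FROM authors p LEFT JOIN novels c ON c.author_id = p.id AND c.sales > 76679

Result:
name    | sales
--------+------
Orwell  | NULL 
Tolkien | NULL 
Borges  | NULL 
Le Guin | NULL 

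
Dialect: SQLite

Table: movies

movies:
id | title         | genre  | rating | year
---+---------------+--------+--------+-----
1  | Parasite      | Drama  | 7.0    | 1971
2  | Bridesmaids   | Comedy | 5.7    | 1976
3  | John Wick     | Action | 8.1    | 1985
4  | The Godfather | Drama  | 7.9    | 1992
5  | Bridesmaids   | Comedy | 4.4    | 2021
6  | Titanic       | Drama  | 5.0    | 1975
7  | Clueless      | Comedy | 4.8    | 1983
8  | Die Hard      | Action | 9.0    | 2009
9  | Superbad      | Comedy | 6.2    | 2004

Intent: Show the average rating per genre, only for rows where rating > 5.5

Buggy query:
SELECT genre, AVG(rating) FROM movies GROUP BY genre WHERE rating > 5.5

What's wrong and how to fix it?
Bug: Row-level WHERE must come before GROUP BY in the clause order

Fix: Place WHERE between FROM and GROUP BY

Corrected query:
SELECT genre, AVG(rating) FROM movies WHERE rating > 5.5 GROUP BY genre

Result:
genre  | AVG(rating)
-------+------------
Action | 8.55       
Comedy | 5.95       
Drama  | 7.45       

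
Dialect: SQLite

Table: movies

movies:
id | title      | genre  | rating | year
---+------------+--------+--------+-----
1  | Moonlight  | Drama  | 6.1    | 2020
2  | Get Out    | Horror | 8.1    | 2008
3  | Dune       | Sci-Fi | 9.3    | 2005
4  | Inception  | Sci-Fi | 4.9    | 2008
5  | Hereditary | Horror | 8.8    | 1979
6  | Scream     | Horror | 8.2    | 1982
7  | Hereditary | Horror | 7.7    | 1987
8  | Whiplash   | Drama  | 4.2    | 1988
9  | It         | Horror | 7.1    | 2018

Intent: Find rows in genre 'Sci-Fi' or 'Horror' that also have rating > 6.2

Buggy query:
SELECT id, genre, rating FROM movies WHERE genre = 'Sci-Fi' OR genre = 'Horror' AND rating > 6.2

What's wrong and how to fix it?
Bug: AND binds tighter than OR, so this parses as genre = 'Sci-Fi' OR (genre = 'Horror' AND rating > 6.2)

Fix: Add parentheses around the OR so the AND applies to both alternatives

Corrected query:
SELECT id, genre, rating FROM movies WHERE (genre = 'Sci-Fi' OR genre = 'Horror') AND rating > 6.2

Result:
id | genre  | rating
---+--------+-------
2  | Horror | 8.1   
3  | Sci-Fi | 9.3   
5  | Horror | 8.8   
6  | Horror | 8.2   
7  | Horror | 7.7   
9  | Horror | 7.1   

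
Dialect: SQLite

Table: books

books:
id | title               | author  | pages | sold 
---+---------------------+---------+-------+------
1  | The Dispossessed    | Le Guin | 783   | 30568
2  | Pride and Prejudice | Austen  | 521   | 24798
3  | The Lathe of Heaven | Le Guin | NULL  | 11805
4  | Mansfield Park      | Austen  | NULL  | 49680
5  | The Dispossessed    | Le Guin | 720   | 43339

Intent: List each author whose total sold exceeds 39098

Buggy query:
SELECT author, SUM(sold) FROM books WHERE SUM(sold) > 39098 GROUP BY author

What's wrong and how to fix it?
Bug: SUM(sold) is an aggregate, but WHERE filters rows before aggregation

Fix: Move the aggregate condition to a HAVING clause

Corrected query:
SELECT author, SUM(sold) FROM books GROUP BY author HAVING SUM(sold) > 39098

Result:
author  | SUM(sold)
--------+----------
Austen  | 74478    
Le Guin | 85712    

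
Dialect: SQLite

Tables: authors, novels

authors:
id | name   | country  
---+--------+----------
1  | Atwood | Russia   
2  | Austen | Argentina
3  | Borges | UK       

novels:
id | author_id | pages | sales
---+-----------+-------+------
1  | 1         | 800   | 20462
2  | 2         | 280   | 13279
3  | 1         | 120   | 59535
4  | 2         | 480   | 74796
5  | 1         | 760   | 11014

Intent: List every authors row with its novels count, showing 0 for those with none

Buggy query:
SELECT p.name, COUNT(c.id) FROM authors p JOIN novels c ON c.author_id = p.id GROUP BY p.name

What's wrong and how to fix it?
Bug: INNER JOIN drops authors rows that have no matching novels rows

Fix: Switch to LEFT JOIN to retain unmatched parent rows

Corrected query:
SELECT p.name, COUNT(c.id) FROM authors p LEFT JOIN novels c ON c.author_id = p.id GROUP BY p.name

Result:
name   | COUNT(c.id)
-------+------------
Atwood | 3          
Austen | 2          
Borges | 0          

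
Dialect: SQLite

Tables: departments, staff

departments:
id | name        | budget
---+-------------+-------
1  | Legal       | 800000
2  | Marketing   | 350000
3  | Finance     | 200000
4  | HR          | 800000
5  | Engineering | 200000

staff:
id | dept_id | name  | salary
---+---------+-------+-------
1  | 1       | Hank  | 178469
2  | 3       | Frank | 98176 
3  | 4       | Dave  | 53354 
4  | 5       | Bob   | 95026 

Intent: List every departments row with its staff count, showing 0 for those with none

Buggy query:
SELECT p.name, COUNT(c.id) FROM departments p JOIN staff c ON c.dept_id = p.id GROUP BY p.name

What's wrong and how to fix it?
Bug: An inner join excludes parents with zero children

Fix: Use LEFT JOIN so parents without children still appear (COUNT(c.id) gives 0)

Corrected query:
SELECT p.name, COUNT(c.id) FROM departments p LEFT JOIN staff c ON c.dept_id = p.id GROUP BY p.name

Result:
name        | COUNT(c.id)
------------+------------
Engineering | 1          
Finance     | 1          
HR          | 1          
Legal       | 1          
Marketing   | 0          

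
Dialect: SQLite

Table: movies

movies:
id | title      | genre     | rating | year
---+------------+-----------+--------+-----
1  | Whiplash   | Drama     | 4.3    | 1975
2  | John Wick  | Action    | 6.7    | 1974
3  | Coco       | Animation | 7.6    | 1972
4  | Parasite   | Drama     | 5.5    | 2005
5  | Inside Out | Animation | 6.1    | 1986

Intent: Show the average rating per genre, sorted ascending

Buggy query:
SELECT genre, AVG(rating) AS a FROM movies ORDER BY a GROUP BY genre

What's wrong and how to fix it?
Bug: GROUP BY must precede ORDER BY

Fix: Move ORDER BY to the end, after GROUP BY

Corrected query:
SELECT genre, AVG(rating) AS a FROM movies GROUP BY genre ORDER BY a

Result:
genre     | a   
----------+-----
Drama     | 4.9 
Action    | 6.7 
Animation | 6.85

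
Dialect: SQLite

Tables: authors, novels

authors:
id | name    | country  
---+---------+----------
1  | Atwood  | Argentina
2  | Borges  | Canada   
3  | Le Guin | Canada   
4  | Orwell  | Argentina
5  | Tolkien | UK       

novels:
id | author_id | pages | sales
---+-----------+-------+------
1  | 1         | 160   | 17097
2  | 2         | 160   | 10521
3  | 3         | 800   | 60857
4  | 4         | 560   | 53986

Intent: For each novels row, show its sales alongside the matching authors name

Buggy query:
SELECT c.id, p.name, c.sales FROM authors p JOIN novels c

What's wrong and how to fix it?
Bug: JOIN with no ON clause produces a cartesian product; every novels row pairs with every authors row

Fix: Add ON c.author_id = p.id to the JOIN

Corrected query:
SELECT c.id, p.name, c.sales FROM authors p JOIN novels c ON c.author_id = p.id

Result:
id | name    | sales
---+---------+------
1  | Atwood  | 17097
2  | Borges  | 10521
3  | Le Guin | 60857
4  | Orwell  | 53986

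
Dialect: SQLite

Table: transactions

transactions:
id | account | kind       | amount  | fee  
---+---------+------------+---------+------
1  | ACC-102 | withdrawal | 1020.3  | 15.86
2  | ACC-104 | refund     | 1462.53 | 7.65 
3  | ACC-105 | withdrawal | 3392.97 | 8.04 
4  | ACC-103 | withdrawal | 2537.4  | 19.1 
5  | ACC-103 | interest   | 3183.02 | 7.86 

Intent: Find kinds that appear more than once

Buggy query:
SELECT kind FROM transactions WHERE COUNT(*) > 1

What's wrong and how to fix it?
Bug: WHERE can't reference COUNT(*); aggregates are computed after WHERE

Fix: Group first, then use HAVING for the count condition

Corrected query:
SELECT kind FROM transactions GROUP BY kind HAVING COUNT(*) > 1

Result:
kind      
----------
withdrawal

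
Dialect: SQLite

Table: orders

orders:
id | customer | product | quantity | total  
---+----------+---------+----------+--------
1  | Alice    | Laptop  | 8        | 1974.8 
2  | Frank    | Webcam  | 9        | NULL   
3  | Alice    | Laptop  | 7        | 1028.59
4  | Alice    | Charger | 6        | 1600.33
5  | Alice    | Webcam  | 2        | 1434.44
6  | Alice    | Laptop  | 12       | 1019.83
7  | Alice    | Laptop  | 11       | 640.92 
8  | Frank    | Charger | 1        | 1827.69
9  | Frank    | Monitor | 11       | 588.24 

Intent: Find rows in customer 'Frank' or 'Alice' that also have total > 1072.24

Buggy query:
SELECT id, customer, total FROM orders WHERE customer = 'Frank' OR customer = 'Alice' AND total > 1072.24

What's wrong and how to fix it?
Bug: Without parentheses, AND is evaluated before OR, so the total filter only applies to the 'Alice' branch

Fix: Group the OR with parentheses (or use IN), then AND the threshold

Corrected query:
SELECT id, customer, total FROM orders WHERE (customer = 'Frank' OR customer = 'Alice') AND total > 1072.24

Result:
id | customer | total  
---+----------+--------
1  | Alice    | 1974.8 
4  | Alice    | 1600.33
5  | Alice    | 1434.44
8  | Frank    | 1827.69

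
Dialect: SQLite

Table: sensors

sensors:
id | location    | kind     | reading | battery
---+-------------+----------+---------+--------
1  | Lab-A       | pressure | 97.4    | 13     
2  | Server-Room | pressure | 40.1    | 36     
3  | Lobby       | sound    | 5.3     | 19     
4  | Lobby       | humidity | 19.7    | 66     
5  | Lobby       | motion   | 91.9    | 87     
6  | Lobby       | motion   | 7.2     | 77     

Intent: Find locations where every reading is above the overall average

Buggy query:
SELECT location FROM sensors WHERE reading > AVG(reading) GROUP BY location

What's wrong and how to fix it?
Bug: AVG() is an aggregate; it can't sit directly in WHERE

Fix: Compute the overall average in a scalar subquery and compare each group's MIN against it in HAVING

Corrected query:
SELECT location FROM sensors GROUP BY location HAVING MIN(reading) > (SELECT AVG(reading) FROM sensors)

Result:
location
--------
Lab-A   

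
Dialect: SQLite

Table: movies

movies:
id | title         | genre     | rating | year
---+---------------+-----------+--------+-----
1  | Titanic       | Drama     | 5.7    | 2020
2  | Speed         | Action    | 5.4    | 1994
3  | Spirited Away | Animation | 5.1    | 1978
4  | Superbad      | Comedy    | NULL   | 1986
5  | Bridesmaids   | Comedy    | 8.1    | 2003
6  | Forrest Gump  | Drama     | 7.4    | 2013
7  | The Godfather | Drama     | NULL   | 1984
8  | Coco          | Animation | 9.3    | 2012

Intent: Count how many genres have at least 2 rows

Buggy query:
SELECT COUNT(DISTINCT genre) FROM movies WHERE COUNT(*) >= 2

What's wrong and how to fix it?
Bug: COUNT(*) cannot appear in WHERE; the per-group count doesn't exist yet

Fix: Group first with HAVING COUNT(*) >= 2, then COUNT the resulting groups

Corrected query:
SELECT COUNT(*) FROM (SELECT genre FROM movies GROUP BY genre HAVING COUNT(*) >= 2)

Result:
COUNT(*)
--------
3       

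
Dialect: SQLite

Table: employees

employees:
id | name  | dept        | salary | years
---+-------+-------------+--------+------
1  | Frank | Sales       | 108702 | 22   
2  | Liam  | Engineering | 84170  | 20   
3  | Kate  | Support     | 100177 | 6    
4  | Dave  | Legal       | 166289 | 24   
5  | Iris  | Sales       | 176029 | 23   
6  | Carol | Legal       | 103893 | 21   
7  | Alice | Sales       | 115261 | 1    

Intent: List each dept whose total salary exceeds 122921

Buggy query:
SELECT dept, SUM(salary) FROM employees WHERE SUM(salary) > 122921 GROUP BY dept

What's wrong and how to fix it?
Bug: Aggregate functions cannot appear in a WHERE clause

Fix: Move the aggregate condition to a HAVING clause

Corrected query:
SELECT dept, SUM(salary) FROM employees GROUP BY dept HAVING SUM(salary) > 122921

Result:
dept  | SUM(salary)
------+------------
Legal | 270182     
Sales | 399992     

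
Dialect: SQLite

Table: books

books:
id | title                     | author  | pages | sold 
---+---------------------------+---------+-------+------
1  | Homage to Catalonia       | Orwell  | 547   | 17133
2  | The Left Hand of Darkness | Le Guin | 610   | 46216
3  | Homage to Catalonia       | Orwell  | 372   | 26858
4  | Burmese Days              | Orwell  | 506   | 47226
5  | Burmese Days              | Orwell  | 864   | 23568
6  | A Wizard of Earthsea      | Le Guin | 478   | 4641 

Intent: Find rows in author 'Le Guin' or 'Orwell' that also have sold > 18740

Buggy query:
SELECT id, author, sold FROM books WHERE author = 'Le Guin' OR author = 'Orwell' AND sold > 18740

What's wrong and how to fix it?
Bug: AND binds tighter than OR, so this parses as author = 'Le Guin' OR (author = 'Orwell' AND sold > 18740)

Fix: Group the OR with parentheses (or use IN), then AND the threshold

Corrected query:
SELECT id, author, sold FROM books WHERE (author = 'Le Guin' OR author = 'Orwell') AND sold > 18740

Result:
id | author  | sold 
---+---------+------
2  | Le Guin | 46216
3  | Orwell  | 26858
4  | Orwell  | 47226
5  | Orwell  | 23568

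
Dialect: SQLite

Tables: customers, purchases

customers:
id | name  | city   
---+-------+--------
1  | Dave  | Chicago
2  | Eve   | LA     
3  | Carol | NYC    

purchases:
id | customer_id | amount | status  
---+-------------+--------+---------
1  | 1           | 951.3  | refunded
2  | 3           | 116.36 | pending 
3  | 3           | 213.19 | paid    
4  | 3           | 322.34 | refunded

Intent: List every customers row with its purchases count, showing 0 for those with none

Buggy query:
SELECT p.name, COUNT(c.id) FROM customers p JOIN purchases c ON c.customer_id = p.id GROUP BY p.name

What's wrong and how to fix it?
Bug: INNER JOIN drops customers rows that have no matching purchases rows

Fix: Use LEFT JOIN so parents without children still appear (COUNT(c.id) gives 0)

Corrected query:
SELECT p.name, COUNT(c.id) FROM customers p LEFT JOIN purchases c ON c.customer_id = p.id GROUP BY p.name

Result:
name  | COUNT(c.id)
------+------------
Carol | 3          
Dave  | 1          
Eve   | 0          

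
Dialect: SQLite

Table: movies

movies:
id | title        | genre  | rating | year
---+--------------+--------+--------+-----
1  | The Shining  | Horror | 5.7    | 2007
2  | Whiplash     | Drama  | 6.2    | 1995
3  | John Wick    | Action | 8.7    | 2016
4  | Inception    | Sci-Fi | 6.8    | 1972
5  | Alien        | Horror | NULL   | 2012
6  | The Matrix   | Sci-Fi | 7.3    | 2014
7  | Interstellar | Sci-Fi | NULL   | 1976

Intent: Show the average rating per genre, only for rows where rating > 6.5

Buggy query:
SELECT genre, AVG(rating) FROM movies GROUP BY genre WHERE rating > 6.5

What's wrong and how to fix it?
Bug: WHERE cannot follow GROUP BY

Fix: Place WHERE between FROM and GROUP BY

Corrected query:
SELECT genre, AVG(rating) FROM movies WHERE rating > 6.5 GROUP BY genre

Result:
genre  | AVG(rating)
-------+------------
Action | 8.7        
Sci-Fi | 7.05       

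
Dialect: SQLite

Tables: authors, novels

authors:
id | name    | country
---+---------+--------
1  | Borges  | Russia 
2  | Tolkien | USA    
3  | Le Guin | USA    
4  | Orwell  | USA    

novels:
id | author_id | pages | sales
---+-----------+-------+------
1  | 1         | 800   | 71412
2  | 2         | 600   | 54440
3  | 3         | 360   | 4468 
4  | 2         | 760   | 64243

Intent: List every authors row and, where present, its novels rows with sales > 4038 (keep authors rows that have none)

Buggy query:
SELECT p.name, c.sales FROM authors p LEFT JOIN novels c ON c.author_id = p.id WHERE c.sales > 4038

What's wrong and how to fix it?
Bug: Filtering c.sales in WHERE discards the NULL rows produced by LEFT JOIN, turning it into an inner join

Fix: Put 'c.sales > 4038' in the JOIN's ON clause instead of WHERE

Corrected query:
SELECT p.name, c.sales FROM authors p LEFT JOIN novels c ON c.author_id = p.id AND c.sales > 4038

Result:
name    | sales
--------+------
Borges  | 71412
Tolkien | 54440
Tolkien | 64243
Le Guin | 4468 
Orwell  | NULL 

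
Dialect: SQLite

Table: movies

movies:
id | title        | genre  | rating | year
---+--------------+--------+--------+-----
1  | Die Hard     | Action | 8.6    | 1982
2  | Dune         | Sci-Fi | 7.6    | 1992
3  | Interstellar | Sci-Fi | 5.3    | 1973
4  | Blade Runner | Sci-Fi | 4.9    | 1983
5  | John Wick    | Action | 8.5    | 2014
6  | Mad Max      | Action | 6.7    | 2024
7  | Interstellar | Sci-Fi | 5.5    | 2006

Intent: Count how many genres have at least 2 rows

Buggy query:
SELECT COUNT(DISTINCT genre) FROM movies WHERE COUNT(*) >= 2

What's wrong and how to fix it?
Bug: WHERE filters individual rows, not groups, so a group-level COUNT is invalid there

Fix: Group first with HAVING COUNT(*) >= 2, then COUNT the resulting groups

Corrected query:
SELECT COUNT(*) FROM (SELECT genre FROM movies GROUP BY genre HAVING COUNT(*) >= 2)

Result:
COUNT(*)
--------
2       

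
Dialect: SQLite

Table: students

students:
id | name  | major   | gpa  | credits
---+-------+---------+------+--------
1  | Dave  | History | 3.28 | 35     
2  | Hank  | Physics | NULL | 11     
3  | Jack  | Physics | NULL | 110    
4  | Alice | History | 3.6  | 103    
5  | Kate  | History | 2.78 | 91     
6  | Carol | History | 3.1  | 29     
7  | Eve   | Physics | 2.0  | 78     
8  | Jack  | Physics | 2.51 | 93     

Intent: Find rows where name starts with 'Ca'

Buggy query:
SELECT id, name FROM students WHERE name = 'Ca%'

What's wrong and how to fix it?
Bug: '=' compares the literal string including the % character; pattern matching needs LIKE

Fix: Replace '=' with LIKE so 'Ca%' is treated as a pattern

Corrected query:
SELECT id, name FROM students WHERE name LIKE 'Ca%'

Result:
id | name 
---+------
6  | Carol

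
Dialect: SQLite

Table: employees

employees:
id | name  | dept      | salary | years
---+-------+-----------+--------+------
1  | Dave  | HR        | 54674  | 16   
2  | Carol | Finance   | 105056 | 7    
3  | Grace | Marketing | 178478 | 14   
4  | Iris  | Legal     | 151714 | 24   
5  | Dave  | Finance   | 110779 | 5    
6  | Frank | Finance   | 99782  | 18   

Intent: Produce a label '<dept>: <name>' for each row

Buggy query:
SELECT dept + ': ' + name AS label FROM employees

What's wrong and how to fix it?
Bug: SQLite uses || for string concatenation; + coerces text to numbers (yielding 0)

Fix: Use the || operator for string concatenation

Corrected query:
SELECT dept || ': ' || name AS label FROM employees

Result:
label           
----------------
HR: Dave        
Finance: Carol  
Marketing: Grace
Legal: Iris     
Finance: Dave   
Finance: Frank  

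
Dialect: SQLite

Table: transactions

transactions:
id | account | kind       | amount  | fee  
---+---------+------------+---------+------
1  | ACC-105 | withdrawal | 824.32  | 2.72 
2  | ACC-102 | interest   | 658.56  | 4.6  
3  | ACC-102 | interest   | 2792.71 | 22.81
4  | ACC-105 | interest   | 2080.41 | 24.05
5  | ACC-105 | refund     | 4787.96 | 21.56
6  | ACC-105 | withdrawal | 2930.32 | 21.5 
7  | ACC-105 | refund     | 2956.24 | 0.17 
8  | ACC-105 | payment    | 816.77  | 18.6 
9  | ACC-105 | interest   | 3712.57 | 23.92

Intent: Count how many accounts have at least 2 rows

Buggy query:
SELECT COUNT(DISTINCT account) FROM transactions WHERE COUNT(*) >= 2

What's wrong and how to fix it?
Bug: WHERE filters individual rows, not groups, so a group-level COUNT is invalid there

Fix: Use a subquery that GROUPs and filters with HAVING, then count its rows

Corrected query:
SELECT COUNT(*) FROM (SELECT account FROM transactions GROUP BY account HAVING COUNT(*) >= 2)

Result:
COUNT(*)
--------
2       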